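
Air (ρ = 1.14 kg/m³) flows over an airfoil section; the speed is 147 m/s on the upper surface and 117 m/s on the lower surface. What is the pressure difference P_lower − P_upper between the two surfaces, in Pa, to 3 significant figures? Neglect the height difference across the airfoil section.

4510 Pa

The pressure is lower where the speed is higher: ΔP = ½ρ(v_up² − v_low²).
ΔP = ½·1.14·(147² − 117²) = 4510 Pa.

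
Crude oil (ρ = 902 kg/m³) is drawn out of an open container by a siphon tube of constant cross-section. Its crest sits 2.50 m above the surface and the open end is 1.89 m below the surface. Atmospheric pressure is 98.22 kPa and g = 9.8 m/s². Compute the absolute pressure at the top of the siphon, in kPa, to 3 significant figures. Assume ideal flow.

P_top ≈ 59.4 kPa

From the surface to the outlet (both open to atmosphere, surface at rest): v = √(2g·h_out) = √(2·9.8·1.89) = 6.09 m/s.
Continuity keeps v the same throughout the tube; from surface to crest, P_atm + 0 = P_top + ½ρv² + ρg·h_top.
P_top = 98220 − ½·902·6.09² − 902·9.8·2.50 = 59400 Pa.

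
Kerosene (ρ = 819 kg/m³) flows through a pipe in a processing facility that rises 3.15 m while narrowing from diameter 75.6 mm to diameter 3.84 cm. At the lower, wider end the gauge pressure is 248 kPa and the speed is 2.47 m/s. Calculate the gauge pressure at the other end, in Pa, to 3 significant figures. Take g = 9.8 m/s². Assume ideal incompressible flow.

Continuity gives A₁v₁ = A₂v₂, so v₂ = (44.9 cm²)/(11.6 cm²) × 2.47 m/s = 9.57 m/s.
Energy conservation along the streamline gives P₂ = P₁ − ½ρ(v₂² − v₁²) − ρg(h₂ − h₁).
P₂ = 248000 + ½·819·(2.47² − 9.57²) − 819·9.8·(+3.15) = 248000 + (-35000) − (25300) = 188000 Pa.

P₂ ≈ 188000 Pa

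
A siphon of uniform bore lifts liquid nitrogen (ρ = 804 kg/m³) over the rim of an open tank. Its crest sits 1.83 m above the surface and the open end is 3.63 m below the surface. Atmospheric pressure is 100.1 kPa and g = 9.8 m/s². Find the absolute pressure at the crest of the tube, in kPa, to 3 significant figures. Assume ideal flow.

Bernoulli surface→outlet gives ½v² = g·h_out, so v = √(2·9.8·3.63) = 8.43 m/s.
With constant cross-section the crest speed equals v; applying Bernoulli from the surface up to the crest, P_top = P_atm − ½ρv² − ρg·h_top.
P_top = 100100 − ½·804·8.43² − 804·9.8·1.83 = 57100 Pa.

P_top = 57.1 kPa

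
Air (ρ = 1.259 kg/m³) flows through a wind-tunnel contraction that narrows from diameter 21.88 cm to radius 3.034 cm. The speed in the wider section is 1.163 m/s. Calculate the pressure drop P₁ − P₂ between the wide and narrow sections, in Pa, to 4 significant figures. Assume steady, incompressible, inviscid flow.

ΔP = 143.1 Pa

Mass conservation (A₁v₁ = A₂v₂) gives v₂ = 1.163 × 376.0/28.92 = 15.12 m/s.
Bernoulli (h₁ = h₂): P₁ − P₂ = ½ρ(v₂² − v₁²).
P₁ − P₂ = ½·1.259·(15.12² − 1.163²) = ½·1.259·227.3 = 143.1 Pa.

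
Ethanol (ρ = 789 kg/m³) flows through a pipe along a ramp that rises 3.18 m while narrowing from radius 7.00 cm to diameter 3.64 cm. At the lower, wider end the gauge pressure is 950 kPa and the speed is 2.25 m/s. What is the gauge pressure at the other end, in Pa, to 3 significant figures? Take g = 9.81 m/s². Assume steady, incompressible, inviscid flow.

P₂ ≈ 490000 Pa

Continuity gives A₁v₁ = A₂v₂, so v₂ = (154 cm²)/(10.4 cm²) × 2.25 m/s = 33.3 m/s.
Energy conservation along the streamline gives P₂ = P₁ − ½ρ(v₂² − v₁²) − ρg(h₂ − h₁).
P₂ = 950000 + ½·789·(2.25² − 33.3²) − 789·9.81·(+3.18) = 950000 + (-435000) − (24600) = 490000 Pa.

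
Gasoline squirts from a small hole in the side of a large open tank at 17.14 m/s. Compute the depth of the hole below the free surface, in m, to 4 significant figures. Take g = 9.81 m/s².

h ≈ 14.97 m

Inverting v = √(2gh) gives h = v² / 2g.
h = 17.14²/(2·9.81) = 293.8/19.62 = 14.97 m.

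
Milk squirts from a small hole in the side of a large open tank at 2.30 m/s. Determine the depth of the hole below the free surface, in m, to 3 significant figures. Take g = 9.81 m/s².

h = 0.270 m

For a small hole in a large open tank, ½v² = gh, giving h = v²/(2g).
h = 2.30²/(2·9.81) = 5.29/19.62 = 0.270 m.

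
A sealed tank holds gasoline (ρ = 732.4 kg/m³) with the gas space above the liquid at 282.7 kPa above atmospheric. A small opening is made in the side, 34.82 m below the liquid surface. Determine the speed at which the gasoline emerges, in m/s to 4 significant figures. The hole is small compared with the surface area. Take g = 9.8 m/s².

38.14 m/s

Take point 1 at the surface (v₁ ≈ 0) and point 2 at the hole (at atmospheric pressure). Bernoulli: P₁ + ρg h = P_atm + ½ρv₂².
With P₁ − P_atm = 282700 Pa, v₂ = √(2gh + 2ΔP/ρ) = √(2·9.8·34.82 + 2·282700/732.4) = 38.14 m/s.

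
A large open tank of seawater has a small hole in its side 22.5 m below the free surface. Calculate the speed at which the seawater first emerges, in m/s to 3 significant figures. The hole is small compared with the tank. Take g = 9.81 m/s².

v = 21.0 m/s

With the surface at rest and both surface and jet at atmospheric pressure, Bernoulli gives ρg h = ½ρv², so v = √(2gh) = √(2·9.81·22.5) = 21.0 m/s.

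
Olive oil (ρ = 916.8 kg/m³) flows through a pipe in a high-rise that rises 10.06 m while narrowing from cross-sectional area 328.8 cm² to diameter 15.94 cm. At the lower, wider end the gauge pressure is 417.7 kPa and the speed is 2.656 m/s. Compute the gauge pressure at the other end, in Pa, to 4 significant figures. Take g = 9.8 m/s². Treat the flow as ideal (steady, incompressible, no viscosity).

P₂ ≈ 321800 Pa

Mass conservation (A₁v₁ = A₂v₂) gives v₂ = 2.656 × 328.8/199.6 = 4.376 m/s.
Bernoulli: P₁ + ½ρv₁² + ρg h₁ = P₂ + ½ρv₂² + ρg h₂, so P₂ = P₁ + ½ρ(v₁² − v₂²) − ρg(h₂ − h₁).
P₂ = 417700 + ½·916.8·(2.656² − 4.376²) − 916.8·9.8·(+10.06) = 417700 + (-5545) − (90390) = 321800 Pa.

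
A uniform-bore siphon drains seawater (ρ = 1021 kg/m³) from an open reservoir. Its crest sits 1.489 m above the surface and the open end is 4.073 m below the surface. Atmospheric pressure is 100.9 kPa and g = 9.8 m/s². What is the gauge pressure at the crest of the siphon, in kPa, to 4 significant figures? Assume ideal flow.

The outlet speed comes from Torricelli: v = √(2g·4.073) = 8.935 m/s.
With constant cross-section the crest speed equals v; applying Bernoulli from the surface up to the crest, P_top = P_atm − ½ρv² − ρg·h_top.
P_top = 100900 − ½·1021·8.935² − 1021·9.8·1.489 = 45250 Pa. So P_gauge = P_top − P_atm = -55650 Pa.

-55.65 kPa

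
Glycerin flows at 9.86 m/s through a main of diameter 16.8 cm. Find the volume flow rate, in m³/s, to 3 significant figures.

Q = A·v = 0.0222 m² × 9.86 m/s = 0.219 m³/s.

Q = 0.219 m³/s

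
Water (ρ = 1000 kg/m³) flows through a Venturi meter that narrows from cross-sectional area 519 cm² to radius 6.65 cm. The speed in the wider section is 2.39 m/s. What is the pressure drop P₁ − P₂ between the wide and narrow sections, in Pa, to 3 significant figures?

Continuity gives A₁v₁ = A₂v₂, so v₂ = (519 cm²)/(139 cm²) × 2.39 m/s = 8.93 m/s.
With no height change, Bernoulli's equation is P₁ + ½ρv₁² = P₂ + ½ρv₂².
P₁ − P₂ = ½·1000·(8.93² − 2.39²) = ½·1000·74.0 = 37000 Pa.

ΔP = 37000 Pa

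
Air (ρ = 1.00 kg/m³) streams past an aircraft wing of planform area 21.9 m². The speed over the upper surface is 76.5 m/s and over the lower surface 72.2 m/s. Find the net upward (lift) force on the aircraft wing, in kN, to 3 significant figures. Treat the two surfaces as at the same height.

The faster flow above has the lower pressure; Bernoulli (same height) gives ΔP = ½ρ(v_up² − v_low²).
ΔP = ½·1.00·(76.5² − 72.2²) = 320 Pa.
Lift = ΔP · A = 320 × 21.9 = 7000 N.

F ≈ 7.00 kN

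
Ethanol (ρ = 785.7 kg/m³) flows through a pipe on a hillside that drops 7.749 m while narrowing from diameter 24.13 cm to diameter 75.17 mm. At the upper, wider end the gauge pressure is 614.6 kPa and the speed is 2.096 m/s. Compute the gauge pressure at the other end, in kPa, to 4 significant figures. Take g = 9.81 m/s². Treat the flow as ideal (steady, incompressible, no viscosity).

492.8 kPa

By continuity, v₂ = v₁·A₁/A₂ = 2.096·(457.3/44.38) = 21.60 m/s.
Applying Bernoulli between the two ends and solving for P₂: P₂ = P₁ + ½ρ(v₁² − v₂²) − ρgΔh.
P₂ = 614600 + ½·785.7·(2.096² − 21.60²) − 785.7·9.81·(−7.749) = 614600 + (-181500) − (-59730) = 492800 Pa.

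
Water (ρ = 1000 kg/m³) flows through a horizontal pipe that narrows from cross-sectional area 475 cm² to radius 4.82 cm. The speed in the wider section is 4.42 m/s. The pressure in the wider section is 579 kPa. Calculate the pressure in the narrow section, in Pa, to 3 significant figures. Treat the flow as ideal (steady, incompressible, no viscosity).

By continuity, v₂ = v₁·A₁/A₂ = 4.42·(475/73.0) = 28.8 m/s.
Along the horizontal streamline, P + ½ρv² is constant.
P₂ = P₁ − ½ρ(v₂² − v₁²) = 579000 − ½·1000·(28.8² − 4.42²) = 579000 − 404000 = 175000 Pa.

P₂ ≈ 175000 Pa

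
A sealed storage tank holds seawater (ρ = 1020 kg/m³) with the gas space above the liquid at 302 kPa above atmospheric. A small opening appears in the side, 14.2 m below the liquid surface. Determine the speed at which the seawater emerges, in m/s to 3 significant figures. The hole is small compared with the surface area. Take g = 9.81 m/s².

Take point 1 at the surface (v₁ ≈ 0) and point 2 at the hole (at atmospheric pressure). Bernoulli: P₁ + ρg h = P_atm + ½ρv₂².
With P₁ − P_atm = 302000 Pa, v₂ = √(2gh + 2ΔP/ρ) = √(2·9.81·14.2 + 2·302000/1020) = 29.5 m/s.

v = 29.5 m/s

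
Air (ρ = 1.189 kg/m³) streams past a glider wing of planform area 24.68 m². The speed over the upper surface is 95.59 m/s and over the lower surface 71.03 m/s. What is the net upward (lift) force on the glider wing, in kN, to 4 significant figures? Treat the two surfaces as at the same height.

With equal heights on the two surfaces, Bernoulli gives P_lower − P_upper = ½ρ(v_upper² − v_lower²).
ΔP = ½·1.189·(95.59² − 71.03²) = 2433 Pa.
Lift = ΔP · A = 2433 × 24.68 = 60040 N.

F ≈ 60.04 kN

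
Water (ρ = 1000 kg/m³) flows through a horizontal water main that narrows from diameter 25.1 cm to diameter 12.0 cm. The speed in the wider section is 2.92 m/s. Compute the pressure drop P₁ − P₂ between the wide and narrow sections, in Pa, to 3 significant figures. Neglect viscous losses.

By continuity, v₂ = v₁·A₁/A₂ = 2.92·(495/113) = 12.8 m/s.
The pipe is horizontal, so Bernoulli reduces to P₁ + ½ρv₁² = P₂ + ½ρv₂².
P₁ − P₂ = ½·1000·(12.8² − 2.92²) = ½·1000·155 = 77300 Pa.

ΔP ≈ 77300 Pa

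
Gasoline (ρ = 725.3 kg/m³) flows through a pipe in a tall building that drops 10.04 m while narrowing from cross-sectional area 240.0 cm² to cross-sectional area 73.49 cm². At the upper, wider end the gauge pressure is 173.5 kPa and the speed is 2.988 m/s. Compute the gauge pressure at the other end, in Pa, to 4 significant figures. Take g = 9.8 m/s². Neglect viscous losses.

Continuity gives A₁v₁ = A₂v₂, so v₂ = (240.0 cm²)/(73.49 cm²) × 2.988 m/s = 9.758 m/s.
Energy conservation along the streamline gives P₂ = P₁ − ½ρ(v₂² − v₁²) − ρg(h₂ − h₁).
P₂ = 173500 + ½·725.3·(2.988² − 9.758²) − 725.3·9.8·(−10.04) = 173500 + (-31290) − (-71360) = 213600 Pa.

P₂ = 213600 Pa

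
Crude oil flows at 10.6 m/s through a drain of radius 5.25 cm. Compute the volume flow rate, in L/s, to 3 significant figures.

Q ≈ 91.8 L/s

Q = A·v = 0.00866 m² × 10.6 m/s = 0.0918 m³/s.
Converting: 0.0918 m³/s × 1000 = 91.8 L/s.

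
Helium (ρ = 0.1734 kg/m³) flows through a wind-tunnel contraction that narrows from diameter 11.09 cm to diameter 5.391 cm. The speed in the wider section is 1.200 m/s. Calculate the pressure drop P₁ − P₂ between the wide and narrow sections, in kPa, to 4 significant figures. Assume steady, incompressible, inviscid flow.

By continuity, v₂ = v₁·A₁/A₂ = 1.200·(96.59/22.83) = 5.078 m/s.
Along the horizontal streamline, P + ½ρv² is constant.
P₁ − P₂ = ½·0.1734·(5.078² − 1.200²) = ½·0.1734·24.35 = 2.111 Pa.

0.002111 kPa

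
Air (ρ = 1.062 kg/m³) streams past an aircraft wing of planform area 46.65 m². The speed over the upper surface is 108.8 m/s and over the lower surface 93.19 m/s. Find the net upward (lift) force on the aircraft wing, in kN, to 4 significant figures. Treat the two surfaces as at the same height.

F ≈ 78.11 kN

With equal heights on the two surfaces, Bernoulli gives P_lower − P_upper = ½ρ(v_upper² − v_lower²).
ΔP = ½·1.062·(108.8² − 93.19²) = 1674 Pa.
Lift = ΔP · A = 1674 × 46.65 = 78110 N.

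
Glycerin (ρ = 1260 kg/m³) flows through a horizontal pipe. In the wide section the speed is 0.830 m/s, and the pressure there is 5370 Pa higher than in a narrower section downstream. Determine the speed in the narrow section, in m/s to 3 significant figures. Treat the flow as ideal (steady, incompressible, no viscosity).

3.04 m/s

Along the level pipe P + ½ρv² is conserved, hence v₂² = v₁² + 2(P₁ − P₂)/ρ.
v₂ = √(0.830² + 2·5370/1260) = √(0.689 + 8.52) = 3.04 m/s.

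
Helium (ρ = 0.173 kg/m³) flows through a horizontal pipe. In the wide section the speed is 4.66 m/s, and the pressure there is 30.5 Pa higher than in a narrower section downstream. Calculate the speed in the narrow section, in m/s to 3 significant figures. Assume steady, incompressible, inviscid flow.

v₂ ≈ 19.3 m/s

Horizontal Bernoulli: P₁ + ½ρv₁² = P₂ + ½ρv₂², so v₂² = v₁² + 2(P₁ − P₂)/ρ.
v₂ = √(4.66² + 2·30.5/0.173) = √(21.7 + 353) = 19.3 m/s.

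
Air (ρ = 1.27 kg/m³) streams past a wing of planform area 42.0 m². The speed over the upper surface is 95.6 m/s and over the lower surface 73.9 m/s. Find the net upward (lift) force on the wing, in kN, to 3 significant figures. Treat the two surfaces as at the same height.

F ≈ 98.1 kN

From P + ½ρv² = const at equal height, P_low − P_up = ½ρ(v_up² − v_low²).
ΔP = ½·1.27·(95.6² − 73.9²) = 2340 Pa.
Lift = ΔP · A = 2340 × 42.0 = 98100 N.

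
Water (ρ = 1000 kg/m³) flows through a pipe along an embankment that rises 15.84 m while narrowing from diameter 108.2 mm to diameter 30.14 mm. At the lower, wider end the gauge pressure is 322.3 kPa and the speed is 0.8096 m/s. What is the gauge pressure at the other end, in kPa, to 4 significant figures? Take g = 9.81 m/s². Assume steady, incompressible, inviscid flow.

P₂ = 112.8 kPa

Mass conservation (A₁v₁ = A₂v₂) gives v₂ = 0.8096 × 91.95/7.135 = 10.43 m/s.
Applying Bernoulli between the two ends and solving for P₂: P₂ = P₁ + ½ρ(v₁² − v₂²) − ρgΔh.
P₂ = 322300 + ½·1000·(0.8096² − 10.43²) − 1000·9.81·(+15.84) = 322300 + (-54100) − (155400) = 112800 Pa.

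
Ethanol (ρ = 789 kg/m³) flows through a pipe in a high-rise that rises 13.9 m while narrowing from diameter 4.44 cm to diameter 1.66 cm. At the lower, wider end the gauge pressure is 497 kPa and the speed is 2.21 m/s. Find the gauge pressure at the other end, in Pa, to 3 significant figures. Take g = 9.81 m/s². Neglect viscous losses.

P₂ = 293000 Pa

Continuity gives A₁v₁ = A₂v₂, so v₂ = (15.5 cm²)/(2.16 cm²) × 2.21 m/s = 15.8 m/s.
Energy conservation along the streamline gives P₂ = P₁ − ½ρ(v₂² − v₁²) − ρg(h₂ − h₁).
P₂ = 497000 + ½·789·(2.21² − 15.8²) − 789·9.81·(+13.9) = 497000 + (-96700) − (108000) = 293000 Pa.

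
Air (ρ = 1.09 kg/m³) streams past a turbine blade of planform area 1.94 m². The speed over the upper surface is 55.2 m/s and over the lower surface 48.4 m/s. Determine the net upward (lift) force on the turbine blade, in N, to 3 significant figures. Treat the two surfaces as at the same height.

F ≈ 745 N

The faster flow above has the lower pressure; Bernoulli (same height) gives ΔP = ½ρ(v_up² − v_low²).
ΔP = ½·1.09·(55.2² − 48.4²) = 384 Pa.
Lift = ΔP · A = 384 × 1.94 = 745 N.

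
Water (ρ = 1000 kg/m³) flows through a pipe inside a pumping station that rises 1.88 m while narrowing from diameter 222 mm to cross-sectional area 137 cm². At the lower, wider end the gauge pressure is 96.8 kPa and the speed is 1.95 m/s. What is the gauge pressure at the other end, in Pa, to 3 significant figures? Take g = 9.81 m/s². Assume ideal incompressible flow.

P₂ ≈ 65100 Pa

Continuity gives A₁v₁ = A₂v₂, so v₂ = (387 cm²)/(137 cm²) × 1.95 m/s = 5.51 m/s.
Bernoulli: P₁ + ½ρv₁² + ρg h₁ = P₂ + ½ρv₂² + ρg h₂, so P₂ = P₁ + ½ρ(v₁² − v₂²) − ρg(h₂ − h₁).
P₂ = 96800 + ½·1000·(1.95² − 5.51²) − 1000·9.81·(+1.88) = 96800 + (-13300) − (18400) = 65100 Pa.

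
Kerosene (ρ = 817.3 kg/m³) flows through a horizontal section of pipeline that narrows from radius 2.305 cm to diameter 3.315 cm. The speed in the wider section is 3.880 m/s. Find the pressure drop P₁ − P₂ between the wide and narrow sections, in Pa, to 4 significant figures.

16860 Pa

The volume flow rate is constant, so v₂ = (A₁/A₂)v₁ = (16.69/8.631)·3.880 = 7.504 m/s.
With no height change, Bernoulli's equation is P₁ + ½ρv₁² = P₂ + ½ρv₂².
P₁ − P₂ = ½·817.3·(7.504² − 3.880²) = ½·817.3·41.25 = 16860 Pa.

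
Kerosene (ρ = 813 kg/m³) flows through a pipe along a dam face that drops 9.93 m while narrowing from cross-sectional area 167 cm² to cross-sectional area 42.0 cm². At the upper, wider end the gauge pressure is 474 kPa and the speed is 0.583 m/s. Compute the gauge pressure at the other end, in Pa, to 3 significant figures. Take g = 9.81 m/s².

The volume flow rate is constant, so v₂ = (A₁/A₂)v₁ = (167/42.0)·0.583 = 2.32 m/s.
Bernoulli: P₁ + ½ρv₁² + ρg h₁ = P₂ + ½ρv₂² + ρg h₂, so P₂ = P₁ + ½ρ(v₁² − v₂²) − ρg(h₂ − h₁).
P₂ = 474000 + ½·813·(0.583² − 2.32²) − 813·9.81·(−9.93) = 474000 + (-2050) − (-79200) = 551000 Pa.

P₂ ≈ 551000 Pa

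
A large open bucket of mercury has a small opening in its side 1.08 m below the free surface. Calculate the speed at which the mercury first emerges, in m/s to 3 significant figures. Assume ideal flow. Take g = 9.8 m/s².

v = 4.60 m/s

The surface is effectively still and both ends are open, so ½v² = gh and v = √(2·9.8·1.08) = 4.60 m/s.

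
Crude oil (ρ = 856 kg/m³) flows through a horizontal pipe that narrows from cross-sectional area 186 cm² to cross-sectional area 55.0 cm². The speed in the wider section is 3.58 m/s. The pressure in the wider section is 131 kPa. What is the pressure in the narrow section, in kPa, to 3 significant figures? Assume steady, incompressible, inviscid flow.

73.8 kPa

The volume flow rate is constant, so v₂ = (A₁/A₂)v₁ = (186/55.0)·3.58 = 12.1 m/s.
The pipe is horizontal, so Bernoulli reduces to P₁ + ½ρv₁² = P₂ + ½ρv₂².
P₂ = P₁ − ½ρ(v₂² − v₁²) = 131000 − ½·856·(12.1² − 3.58²) = 131000 − 57200 = 73800 Pa.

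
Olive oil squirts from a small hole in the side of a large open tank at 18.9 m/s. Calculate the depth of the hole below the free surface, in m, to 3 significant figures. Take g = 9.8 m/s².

18.2 m

For a small hole in a large open tank, ½v² = gh, giving h = v²/(2g).
h = 18.9²/(2·9.8) = 357/19.60 = 18.2 m.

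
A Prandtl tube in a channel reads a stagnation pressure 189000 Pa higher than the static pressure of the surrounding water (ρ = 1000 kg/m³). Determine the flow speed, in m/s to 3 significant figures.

At the stagnation point the flow is brought to rest, so Bernoulli gives P_stag − P_static = ½ρv².
v = √(2ΔP/ρ) = √(2·189000/1000) = 19.4 m/s.

v ≈ 19.4 m/s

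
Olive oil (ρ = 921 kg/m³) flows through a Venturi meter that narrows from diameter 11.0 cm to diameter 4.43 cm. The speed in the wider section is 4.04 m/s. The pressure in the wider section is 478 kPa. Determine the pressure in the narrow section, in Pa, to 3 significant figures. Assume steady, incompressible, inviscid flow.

Mass conservation (A₁v₁ = A₂v₂) gives v₂ = 4.04 × 95.0/15.4 = 24.9 m/s.
The pipe is horizontal, so Bernoulli reduces to P₁ + ½ρv₁² = P₂ + ½ρv₂².
P₂ = P₁ − ½ρ(v₂² − v₁²) = 478000 − ½·921·(24.9² − 4.04²) = 478000 − 278000 = 200000 Pa.

P₂ ≈ 200000 Pa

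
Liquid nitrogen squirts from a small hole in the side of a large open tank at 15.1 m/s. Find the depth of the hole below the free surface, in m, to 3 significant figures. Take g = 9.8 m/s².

h ≈ 11.6 m

For a small hole in a large open tank, ½v² = gh, giving h = v²/(2g).
h = 15.1²/(2·9.8) = 228/19.60 = 11.6 m.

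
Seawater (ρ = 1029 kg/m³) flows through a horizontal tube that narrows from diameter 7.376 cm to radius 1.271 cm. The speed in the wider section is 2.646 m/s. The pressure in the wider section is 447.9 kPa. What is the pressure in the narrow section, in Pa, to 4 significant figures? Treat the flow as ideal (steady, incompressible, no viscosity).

By continuity, v₂ = v₁·A₁/A₂ = 2.646·(42.73/5.075) = 22.28 m/s.
Along the horizontal streamline, P + ½ρv² is constant.
P₂ = P₁ − ½ρ(v₂² − v₁²) = 447900 − ½·1029·(22.28² − 2.646²) = 447900 − 251800 = 196100 Pa.

P₂ = 196100 Pa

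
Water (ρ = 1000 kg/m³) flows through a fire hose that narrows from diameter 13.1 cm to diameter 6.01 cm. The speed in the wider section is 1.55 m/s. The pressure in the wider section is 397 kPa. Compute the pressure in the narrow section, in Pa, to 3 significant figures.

P₂ = 371000 Pa

Mass conservation (A₁v₁ = A₂v₂) gives v₂ = 1.55 × 135/28.4 = 7.36 m/s.
With no height change, Bernoulli's equation is P₁ + ½ρv₁² = P₂ + ½ρv₂².
P₂ = P₁ − ½ρ(v₂² − v₁²) = 397000 − ½·1000·(7.36² − 1.55²) = 397000 − 25900 = 371000 Pa.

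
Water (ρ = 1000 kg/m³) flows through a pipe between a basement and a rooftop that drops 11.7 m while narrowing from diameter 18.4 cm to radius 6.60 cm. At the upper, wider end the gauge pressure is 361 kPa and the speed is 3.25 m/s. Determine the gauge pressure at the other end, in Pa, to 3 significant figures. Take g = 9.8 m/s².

The volume flow rate is constant, so v₂ = (A₁/A₂)v₁ = (266/137)·3.25 = 6.31 m/s.
Applying Bernoulli between the two ends and solving for P₂: P₂ = P₁ + ½ρ(v₁² − v₂²) − ρgΔh.
P₂ = 361000 + ½·1000·(3.25² − 6.31²) − 1000·9.8·(−11.7) = 361000 + (-14700) − (-115000) = 461000 Pa.

461000 Pa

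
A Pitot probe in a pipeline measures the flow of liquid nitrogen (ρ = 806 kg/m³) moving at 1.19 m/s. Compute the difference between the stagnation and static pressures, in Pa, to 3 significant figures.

Bernoulli between the free stream and the stagnation point: ½ρv² = P_stag − P_static.
ΔP = ½·806·1.19² = 571 Pa.

ΔP = 571 Pa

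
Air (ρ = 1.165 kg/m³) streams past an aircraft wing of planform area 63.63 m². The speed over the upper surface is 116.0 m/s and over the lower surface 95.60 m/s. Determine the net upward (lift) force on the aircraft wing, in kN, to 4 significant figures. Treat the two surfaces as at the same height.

With equal heights on the two surfaces, Bernoulli gives P_lower − P_upper = ½ρ(v_upper² − v_lower²).
ΔP = ½·1.165·(116.0² − 95.60²) = 2514 Pa.
Lift = ΔP · A = 2514 × 63.63 = 160000 N.

F ≈ 160.0 kN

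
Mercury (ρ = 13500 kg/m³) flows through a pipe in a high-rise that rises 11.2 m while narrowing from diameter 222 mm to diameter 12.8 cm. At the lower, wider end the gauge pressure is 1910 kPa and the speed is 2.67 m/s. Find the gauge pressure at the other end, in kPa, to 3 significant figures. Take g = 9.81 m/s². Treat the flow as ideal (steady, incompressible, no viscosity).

39.4 kPa

By continuity, v₂ = v₁·A₁/A₂ = 2.67·(387/129) = 8.03 m/s.
Bernoulli: P₁ + ½ρv₁² + ρg h₁ = P₂ + ½ρv₂² + ρg h₂, so P₂ = P₁ + ½ρ(v₁² − v₂²) − ρg(h₂ − h₁).
P₂ = 1910000 + ½·13500·(2.67² − 8.03²) − 13500·9.81·(+11.2) = 1910000 + (-387000) − (1480000) = 39400 Pa.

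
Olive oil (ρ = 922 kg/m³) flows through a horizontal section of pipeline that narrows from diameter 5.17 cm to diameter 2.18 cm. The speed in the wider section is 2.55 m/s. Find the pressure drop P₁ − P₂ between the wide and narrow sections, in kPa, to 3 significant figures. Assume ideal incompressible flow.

ΔP ≈ 91.8 kPa

The volume flow rate is constant, so v₂ = (A₁/A₂)v₁ = (21.0/3.73)·2.55 = 14.3 m/s.
Bernoulli (h₁ = h₂): P₁ − P₂ = ½ρ(v₂² − v₁²).
P₁ − P₂ = ½·922·(14.3² − 2.55²) = ½·922·199 = 91800 Pa.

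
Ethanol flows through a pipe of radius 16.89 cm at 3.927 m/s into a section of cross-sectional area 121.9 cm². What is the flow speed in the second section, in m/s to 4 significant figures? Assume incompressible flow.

By continuity, v₂ = v₁·A₁/A₂ = 3.927·(896.2/121.9) = 28.87 m/s.

v₂ ≈ 28.87 m/s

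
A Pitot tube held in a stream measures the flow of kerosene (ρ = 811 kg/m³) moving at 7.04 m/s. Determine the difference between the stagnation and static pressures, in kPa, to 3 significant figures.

20.1 kPa

At the stagnation point the flow is brought to rest, so Bernoulli gives P_stag − P_static = ½ρv².
ΔP = ½·811·7.04² = 20100 Pa.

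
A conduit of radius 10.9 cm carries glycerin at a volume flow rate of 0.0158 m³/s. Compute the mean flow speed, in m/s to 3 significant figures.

Q = 0.0158 m³/s = 0.0158 m³/s.
v = Q/A = 0.0158 / 0.0373 = 0.423 m/s.

v ≈ 0.423 m/s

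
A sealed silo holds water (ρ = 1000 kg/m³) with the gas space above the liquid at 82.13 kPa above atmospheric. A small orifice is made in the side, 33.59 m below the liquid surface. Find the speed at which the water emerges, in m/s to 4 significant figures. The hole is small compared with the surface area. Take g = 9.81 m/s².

Take point 1 at the surface (v₁ ≈ 0) and point 2 at the hole (at atmospheric pressure). Bernoulli: P₁ + ρg h = P_atm + ½ρv₂².
With P₁ − P_atm = 82130 Pa, v₂ = √(2gh + 2ΔP/ρ) = √(2·9.81·33.59 + 2·82130/1000) = 28.69 m/s.

v ≈ 28.69 m/s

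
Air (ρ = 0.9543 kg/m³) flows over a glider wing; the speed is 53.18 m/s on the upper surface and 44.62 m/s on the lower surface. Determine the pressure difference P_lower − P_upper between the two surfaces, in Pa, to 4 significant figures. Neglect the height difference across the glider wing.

With negligible Δh, P + ½ρv² is constant, so P_low − P_up = ½ρ(v_up² − v_low²).
ΔP = ½·0.9543·(53.18² − 44.62²) = 399.5 Pa.

ΔP ≈ 399.5 Pa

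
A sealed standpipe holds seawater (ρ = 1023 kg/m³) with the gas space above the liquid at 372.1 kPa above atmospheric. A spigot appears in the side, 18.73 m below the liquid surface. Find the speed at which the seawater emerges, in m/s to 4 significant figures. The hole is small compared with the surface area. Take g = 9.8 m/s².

v ≈ 33.08 m/s

Take point 1 at the surface (v₁ ≈ 0) and point 2 at the hole (at atmospheric pressure). Bernoulli: P₁ + ρg h = P_atm + ½ρv₂².
With P₁ − P_atm = 372100 Pa, v₂ = √(2gh + 2ΔP/ρ) = √(2·9.8·18.73 + 2·372100/1023) = 33.08 m/s.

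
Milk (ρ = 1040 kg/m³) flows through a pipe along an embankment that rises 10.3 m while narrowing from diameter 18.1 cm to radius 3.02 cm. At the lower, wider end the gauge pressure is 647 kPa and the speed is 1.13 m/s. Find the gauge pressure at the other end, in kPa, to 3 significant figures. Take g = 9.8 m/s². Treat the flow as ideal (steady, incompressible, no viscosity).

By continuity, v₂ = v₁·A₁/A₂ = 1.13·(257/28.7) = 10.1 m/s.
Applying Bernoulli between the two ends and solving for P₂: P₂ = P₁ + ½ρ(v₁² − v₂²) − ρgΔh.
P₂ = 647000 + ½·1040·(1.13² − 10.1²) − 1040·9.8·(+10.3) = 647000 + (-52900) − (105000) = 489000 Pa.

P₂ = 489 kPa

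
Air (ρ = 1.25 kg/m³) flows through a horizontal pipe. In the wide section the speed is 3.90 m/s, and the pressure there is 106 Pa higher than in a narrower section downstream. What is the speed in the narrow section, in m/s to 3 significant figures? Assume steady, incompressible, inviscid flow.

v₂ ≈ 13.6 m/s

Horizontal Bernoulli: P₁ + ½ρv₁² = P₂ + ½ρv₂², so v₂² = v₁² + 2(P₁ − P₂)/ρ.
v₂ = √(3.90² + 2·106/1.25) = √(15.2 + 170) = 13.6 m/s.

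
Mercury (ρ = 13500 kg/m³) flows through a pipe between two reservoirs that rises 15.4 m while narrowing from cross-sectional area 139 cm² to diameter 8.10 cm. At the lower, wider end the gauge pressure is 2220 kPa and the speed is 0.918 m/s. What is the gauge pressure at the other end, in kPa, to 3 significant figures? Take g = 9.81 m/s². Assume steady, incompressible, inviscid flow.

P₂ ≈ 145 kPa

By continuity, v₂ = v₁·A₁/A₂ = 0.918·(139/51.5) = 2.48 m/s.
Energy conservation along the streamline gives P₂ = P₁ − ½ρ(v₂² − v₁²) − ρg(h₂ − h₁).
P₂ = 2220000 + ½·13500·(0.918² − 2.48²) − 13500·9.81·(+15.4) = 2220000 + (-35700) − (2040000) = 145000 Pa.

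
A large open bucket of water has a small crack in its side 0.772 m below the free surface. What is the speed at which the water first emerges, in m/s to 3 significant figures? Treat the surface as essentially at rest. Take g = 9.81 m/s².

v ≈ 3.89 m/s

Bernoulli from surface to hole (P equal, v_surface ≈ 0): v = √(2gh) = √(2×9.81×0.772) = 3.89 m/s.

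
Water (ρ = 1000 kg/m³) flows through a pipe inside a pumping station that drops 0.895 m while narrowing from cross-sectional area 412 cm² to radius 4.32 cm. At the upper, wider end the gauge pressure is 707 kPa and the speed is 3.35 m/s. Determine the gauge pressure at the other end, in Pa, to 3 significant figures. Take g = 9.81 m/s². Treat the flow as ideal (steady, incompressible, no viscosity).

Mass conservation (A₁v₁ = A₂v₂) gives v₂ = 3.35 × 412/58.6 = 23.5 m/s.
Applying Bernoulli between the two ends and solving for P₂: P₂ = P₁ + ½ρ(v₁² − v₂²) − ρgΔh.
P₂ = 707000 + ½·1000·(3.35² − 23.5²) − 1000·9.81·(−0.895) = 707000 + (-271000) − (-8780) = 444000 Pa.

P₂ = 444000 Pa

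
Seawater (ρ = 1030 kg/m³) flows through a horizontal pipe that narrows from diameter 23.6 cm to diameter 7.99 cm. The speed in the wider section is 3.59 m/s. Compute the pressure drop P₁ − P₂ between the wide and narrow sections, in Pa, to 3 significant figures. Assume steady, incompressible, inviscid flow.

Mass conservation (A₁v₁ = A₂v₂) gives v₂ = 3.59 × 437/50.1 = 31.3 m/s.
The pipe is horizontal, so Bernoulli reduces to P₁ + ½ρv₁² = P₂ + ½ρv₂².
P₁ − P₂ = ½·1030·(31.3² − 3.59²) = ½·1030·968 = 499000 Pa.

ΔP ≈ 499000 Pa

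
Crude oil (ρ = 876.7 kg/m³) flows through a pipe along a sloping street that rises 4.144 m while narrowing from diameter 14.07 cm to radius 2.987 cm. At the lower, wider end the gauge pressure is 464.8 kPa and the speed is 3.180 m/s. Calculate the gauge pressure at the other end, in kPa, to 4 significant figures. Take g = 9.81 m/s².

Mass conservation (A₁v₁ = A₂v₂) gives v₂ = 3.180 × 155.5/28.03 = 17.64 m/s.
Bernoulli: P₁ + ½ρv₁² + ρg h₁ = P₂ + ½ρv₂² + ρg h₂, so P₂ = P₁ + ½ρ(v₁² − v₂²) − ρg(h₂ − h₁).
P₂ = 464800 + ½·876.7·(3.180² − 17.64²) − 876.7·9.81·(+4.144) = 464800 + (-132000) − (35640) = 297200 Pa.

P₂ ≈ 297.2 kPa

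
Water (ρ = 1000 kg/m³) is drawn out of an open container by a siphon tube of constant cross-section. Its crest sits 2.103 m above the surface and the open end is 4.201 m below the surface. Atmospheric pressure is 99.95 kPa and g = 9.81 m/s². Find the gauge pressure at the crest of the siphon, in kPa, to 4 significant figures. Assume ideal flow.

Bernoulli surface→outlet gives ½v² = g·h_out, so v = √(2·9.81·4.201) = 9.079 m/s.
With constant cross-section the crest speed equals v; applying Bernoulli from the surface up to the crest, P_top = P_atm − ½ρv² − ρg·h_top.
P_top = 99950 − ½·1000·9.079² − 1000·9.81·2.103 = 38110 Pa. So P_gauge = P_top − P_atm = -61840 Pa.

P_gauge ≈ -61.84 kPa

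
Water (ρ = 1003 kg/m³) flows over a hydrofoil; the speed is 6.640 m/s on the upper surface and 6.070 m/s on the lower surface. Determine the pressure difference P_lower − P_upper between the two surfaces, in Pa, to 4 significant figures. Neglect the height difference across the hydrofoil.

ΔP ≈ 3633 Pa

Bernoulli (same height): P_lower − P_upper = ½ρ(v_upper² − v_lower²).
ΔP = ½·1003·(6.640² − 6.070²) = 3633 Pa.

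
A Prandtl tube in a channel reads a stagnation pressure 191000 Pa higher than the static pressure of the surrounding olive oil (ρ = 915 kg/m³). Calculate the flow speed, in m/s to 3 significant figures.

Bernoulli between the free stream and the stagnation point: ½ρv² = P_stag − P_static.
v = √(2ΔP/ρ) = √(2·191000/915) = 20.4 m/s.

v ≈ 20.4 m/s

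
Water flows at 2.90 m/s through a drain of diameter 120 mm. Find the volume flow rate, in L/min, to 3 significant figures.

Q = A·v = 0.0113 m² × 2.90 m/s = 0.0328 m³/s.
Converting: 0.0328 m³/s × 60000 = 1970 L/min.

Q = 1970 L/min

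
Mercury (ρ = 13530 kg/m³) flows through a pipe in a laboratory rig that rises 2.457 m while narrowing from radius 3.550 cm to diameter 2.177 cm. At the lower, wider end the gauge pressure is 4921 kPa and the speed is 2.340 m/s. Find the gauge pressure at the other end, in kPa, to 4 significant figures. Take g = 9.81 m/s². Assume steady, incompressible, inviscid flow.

Mass conservation (A₁v₁ = A₂v₂) gives v₂ = 2.340 × 39.59/3.722 = 24.89 m/s.
Bernoulli: P₁ + ½ρv₁² + ρg h₁ = P₂ + ½ρv₂² + ρg h₂, so P₂ = P₁ + ½ρ(v₁² − v₂²) − ρg(h₂ − h₁).
P₂ = 4921000 + ½·13530·(2.340² − 24.89²) − 13530·9.81·(+2.457) = 4921000 + (-4154000) − (326100) = 441100 Pa.

441.1 kPa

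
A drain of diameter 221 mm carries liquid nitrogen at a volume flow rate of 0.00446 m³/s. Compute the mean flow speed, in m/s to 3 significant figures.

Q = 0.00446 m³/s = 0.00446 m³/s.
v = Q/A = 0.00446 / 0.0384 = 0.116 m/s.

v = 0.116 m/s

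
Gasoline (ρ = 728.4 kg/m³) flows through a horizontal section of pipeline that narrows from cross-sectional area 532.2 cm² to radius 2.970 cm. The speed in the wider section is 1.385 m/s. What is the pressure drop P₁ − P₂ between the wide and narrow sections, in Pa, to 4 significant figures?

By continuity, v₂ = v₁·A₁/A₂ = 1.385·(532.2/27.71) = 26.60 m/s.
With no height change, Bernoulli's equation is P₁ + ½ρv₁² = P₂ + ½ρv₂².
P₁ − P₂ = ½·728.4·(26.60² − 1.385²) = ½·728.4·705.6 = 257000 Pa.

ΔP ≈ 257000 Pa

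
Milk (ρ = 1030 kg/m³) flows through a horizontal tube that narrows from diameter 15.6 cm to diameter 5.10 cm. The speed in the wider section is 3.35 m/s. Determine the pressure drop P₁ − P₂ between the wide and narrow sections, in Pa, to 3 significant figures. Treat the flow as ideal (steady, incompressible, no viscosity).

ΔP ≈ 500000 Pa

The volume flow rate is constant, so v₂ = (A₁/A₂)v₁ = (191/20.4)·3.35 = 31.3 m/s.
With no height change, Bernoulli's equation is P₁ + ½ρv₁² = P₂ + ½ρv₂².
P₁ − P₂ = ½·1030·(31.3² − 3.35²) = ½·1030·971 = 500000 Pa.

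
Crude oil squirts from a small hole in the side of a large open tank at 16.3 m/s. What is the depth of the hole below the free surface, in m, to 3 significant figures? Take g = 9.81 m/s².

Inverting v = √(2gh) gives h = v² / 2g.
h = 16.3²/(2·9.81) = 266/19.62 = 13.5 m.

h ≈ 13.5 m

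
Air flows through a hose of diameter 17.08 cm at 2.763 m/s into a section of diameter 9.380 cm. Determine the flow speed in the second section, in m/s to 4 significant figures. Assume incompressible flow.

By continuity, v₂ = v₁·A₁/A₂ = 2.763·(229.1/69.10) = 9.161 m/s.

v₂ ≈ 9.161 m/s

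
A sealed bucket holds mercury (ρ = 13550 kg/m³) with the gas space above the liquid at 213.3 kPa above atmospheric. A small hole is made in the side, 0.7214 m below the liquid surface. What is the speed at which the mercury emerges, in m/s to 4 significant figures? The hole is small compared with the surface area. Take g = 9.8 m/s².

v = 6.754 m/s

Take point 1 at the surface (v₁ ≈ 0) and point 2 at the hole (at atmospheric pressure). Bernoulli: P₁ + ρg h = P_atm + ½ρv₂².
With P₁ − P_atm = 213300 Pa, v₂ = √(2gh + 2ΔP/ρ) = √(2·9.8·0.7214 + 2·213300/13550) = 6.754 m/s.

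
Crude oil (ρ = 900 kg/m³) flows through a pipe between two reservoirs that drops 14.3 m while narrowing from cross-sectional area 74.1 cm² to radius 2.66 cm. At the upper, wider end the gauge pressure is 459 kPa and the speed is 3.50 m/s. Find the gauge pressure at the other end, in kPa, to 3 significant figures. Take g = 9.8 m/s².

529 kPa

By continuity, v₂ = v₁·A₁/A₂ = 3.50·(74.1/22.2) = 11.7 m/s.
Energy conservation along the streamline gives P₂ = P₁ − ½ρ(v₂² − v₁²) − ρg(h₂ − h₁).
P₂ = 459000 + ½·900·(3.50² − 11.7²) − 900·9.8·(−14.3) = 459000 + (-55700) − (-126000) = 529000 Pa.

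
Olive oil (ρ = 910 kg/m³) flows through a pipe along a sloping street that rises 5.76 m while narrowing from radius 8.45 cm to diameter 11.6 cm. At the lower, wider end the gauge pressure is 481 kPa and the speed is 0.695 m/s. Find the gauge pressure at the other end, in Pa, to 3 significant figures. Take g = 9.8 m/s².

P₂ = 429000 Pa

The volume flow rate is constant, so v₂ = (A₁/A₂)v₁ = (224/106)·0.695 = 1.48 m/s.
Energy conservation along the streamline gives P₂ = P₁ − ½ρ(v₂² − v₁²) − ρg(h₂ − h₁).
P₂ = 481000 + ½·910·(0.695² − 1.48²) − 910·9.8·(+5.76) = 481000 + (-770) − (51400) = 429000 Pa.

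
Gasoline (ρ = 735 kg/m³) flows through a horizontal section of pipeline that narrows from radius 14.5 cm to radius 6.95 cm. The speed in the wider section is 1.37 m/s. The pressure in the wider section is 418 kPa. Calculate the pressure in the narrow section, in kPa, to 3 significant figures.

The volume flow rate is constant, so v₂ = (A₁/A₂)v₁ = (661/152)·1.37 = 5.96 m/s.
Along the horizontal streamline, P + ½ρv² is constant.
P₂ = P₁ − ½ρ(v₂² − v₁²) = 418000 − ½·735·(5.96² − 1.37²) = 418000 − 12400 = 406000 Pa.

P₂ ≈ 406 kPa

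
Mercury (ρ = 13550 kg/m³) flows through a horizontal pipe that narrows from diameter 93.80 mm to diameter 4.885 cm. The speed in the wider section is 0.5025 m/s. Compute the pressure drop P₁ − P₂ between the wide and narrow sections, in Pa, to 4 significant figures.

ΔP = 21550 Pa

Mass conservation (A₁v₁ = A₂v₂) gives v₂ = 0.5025 × 69.10/18.74 = 1.853 m/s.
Bernoulli (h₁ = h₂): P₁ − P₂ = ½ρ(v₂² − v₁²).
P₁ − P₂ = ½·13550·(1.853² − 0.5025²) = ½·13550·3.180 = 21550 Pa.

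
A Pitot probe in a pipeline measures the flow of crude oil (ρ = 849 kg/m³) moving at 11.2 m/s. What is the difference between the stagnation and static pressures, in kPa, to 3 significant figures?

Bernoulli between the free stream and the stagnation point: ½ρv² = P_stag − P_static.
ΔP = ½·849·11.2² = 53200 Pa.

ΔP = 53.2 kPa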